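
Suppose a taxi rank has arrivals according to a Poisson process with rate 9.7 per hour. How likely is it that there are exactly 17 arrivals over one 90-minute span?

0.0792

Over the interval, μ = 9.7 × 1.5 = 14.55 (a 90-minute span = 1.5 hours).
P(N = 17) = e^(−μ) μ^17/17! = e^(−14.55) · 14.55^17/355687428096000 ≈ 0.0792.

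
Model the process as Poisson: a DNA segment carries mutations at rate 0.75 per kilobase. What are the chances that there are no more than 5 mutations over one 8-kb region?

Over the interval, μ = 0.75 × 8 = 6 (an 8-kb region = 8 kilobases).
P(N ≤ 5) = Σ_{j=0}^{5} e^(−μ) μ^j/j! ≈ 0.4457.

0.4457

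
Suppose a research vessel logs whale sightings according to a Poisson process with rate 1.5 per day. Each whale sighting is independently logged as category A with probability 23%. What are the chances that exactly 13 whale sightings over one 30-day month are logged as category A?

Thinning: the whale sightings that are logged as category A themselves form a Poisson process with rate 0.23 × 1.5 = 0.345 per day.
Over the interval, μ = 0.345 × 30 = 10.35 (a 30-day month = 30 days).
P(N = 13) = e^(−10.35) · 10.35^13/13! ≈ 0.0804.

0.0804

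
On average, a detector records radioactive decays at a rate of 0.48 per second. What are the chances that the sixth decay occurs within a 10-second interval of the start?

Over the interval, μ = 0.48 × 10 = 4.8 (a 10-second interval = 10 seconds).
The sixth arrival falls in the interval iff at least 6 events occur there: P(S_6 ≤ t) = P(N ≥ 6) = 1 − P(N ≤ 5) ≈ 0.3490.

0.3490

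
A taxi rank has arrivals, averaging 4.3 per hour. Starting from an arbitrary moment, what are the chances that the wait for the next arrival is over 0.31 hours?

0.2637

The wait for the next event is exponential with rate λ = 4.3 per hour.
P(T > 0.31) = e^(−λt) = e^(−4.3 × 0.31) = e^(−1.333) ≈ 0.2637.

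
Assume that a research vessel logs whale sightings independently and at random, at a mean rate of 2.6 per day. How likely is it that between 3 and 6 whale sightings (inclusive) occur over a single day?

With mean μ = 2.6 per day,
P(3 ≤ N ≤ 6) = Σ_{j=3}^{6} e^(−2.6) · 2.6^j/j! ≈ 0.4644.

0.4644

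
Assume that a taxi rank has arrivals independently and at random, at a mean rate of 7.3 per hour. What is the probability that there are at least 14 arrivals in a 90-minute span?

0.2141

Over the interval, μ = 7.3 × 1.5 = 10.95 (a 90-minute span = 1.5 hours).
P(N ≥ 14) = 1 − P(N ≤ 13) = 1 − Σ_{j=0}^{13} e^(−μ) μ^j/j! ≈ 0.2141.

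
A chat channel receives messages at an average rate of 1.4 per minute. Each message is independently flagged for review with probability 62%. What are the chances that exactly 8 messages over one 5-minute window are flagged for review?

0.0407

Thinning: the messages that are flagged for review themselves form a Poisson process with rate 0.62 × 1.4 = 0.868 per minute.
Over the interval, μ = 0.868 × 5 = 4.34 (a 5-minute window = 5 minutes).
P(N = 8) = e^(−4.34) · 4.34^8/8! ≈ 0.0407.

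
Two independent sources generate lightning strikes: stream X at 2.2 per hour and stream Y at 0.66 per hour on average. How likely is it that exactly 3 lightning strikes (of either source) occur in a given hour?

Independent Poisson processes superpose: combined rate λ = 2.2 + 0.66 = 2.86 per hour.
So μ = 2.86.
P(N = 3) = e^(−2.86) · 2.86^3/3! ≈ 0.2233.

0.2233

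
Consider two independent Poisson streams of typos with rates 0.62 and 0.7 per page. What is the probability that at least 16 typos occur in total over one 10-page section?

Independent Poisson processes superpose: combined rate λ = 0.62 + 0.7 = 1.32 per page.
Over the interval, μ = 1.32 × 10 = 13.2 (a 10-page section = 10 pages).
P(N ≥ 16) = 1 − P(N ≤ 15) ≈ 0.2544.

0.2544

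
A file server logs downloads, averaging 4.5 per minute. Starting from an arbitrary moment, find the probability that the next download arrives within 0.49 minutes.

Inter-arrival times are exponential with rate λ = 4.5 per minute.
P(T ≤ 0.49) = 1 − e^(−λt) = 1 − e^(−4.5 × 0.49) = 1 − e^(−2.205) ≈ 0.8897.

0.8897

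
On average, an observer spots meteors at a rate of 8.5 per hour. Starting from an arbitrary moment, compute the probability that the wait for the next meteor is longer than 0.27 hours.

The wait for the next event is exponential with rate λ = 8.5 per hour.
P(T > 0.27) = e^(−λt) = e^(−8.5 × 0.27) = e^(−2.295) ≈ 0.1008.

0.1008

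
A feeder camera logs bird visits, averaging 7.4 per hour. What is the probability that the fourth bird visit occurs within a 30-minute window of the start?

Over the interval, μ = 7.4 × 0.5 = 3.7 (a 30-minute window = 0.5 hours).
The fourth arrival falls in the interval iff at least 4 events occur there: P(S_4 ≤ t) = P(N ≥ 4) = 1 − P(N ≤ 3) ≈ 0.5058.

0.5058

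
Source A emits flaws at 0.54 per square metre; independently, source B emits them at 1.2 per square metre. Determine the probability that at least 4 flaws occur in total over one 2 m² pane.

Independent Poisson processes superpose: combined rate λ = 0.54 + 1.2 = 1.74 per square metre.
Over the interval, μ = 1.74 × 2 = 3.48 (a 2 m² pane = 2 square metres).
P(N ≥ 4) = 1 − P(N ≤ 3) ≈ 0.4590.

0.4590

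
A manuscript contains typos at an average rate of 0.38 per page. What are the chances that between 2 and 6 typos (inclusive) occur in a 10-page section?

0.8017

Over the interval, μ = 0.38 × 10 = 3.8 (a 10-page section = 10 pages).
P(2 ≤ N ≤ 6) = Σ_{j=2}^{6} e^(−3.8) · 3.8^j/j! ≈ 0.8017.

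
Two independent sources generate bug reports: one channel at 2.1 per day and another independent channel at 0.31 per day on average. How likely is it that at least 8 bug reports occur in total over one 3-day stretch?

0.4355

Independent Poisson processes superpose: combined rate λ = 2.1 + 0.31 = 2.41 per day.
Over the interval, μ = 2.41 × 3 = 7.23 (a 3-day stretch = 3 days).
P(N ≥ 8) = 1 − P(N ≤ 7) ≈ 0.4355.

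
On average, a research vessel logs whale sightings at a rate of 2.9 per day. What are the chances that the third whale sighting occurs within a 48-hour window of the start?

0.9285

Over the interval, μ = 2.9 × 2 = 5.8 (a 48-hour window = 2 days).
The third arrival falls in the interval iff at least 3 events occur there: P(S_3 ≤ t) = P(N ≥ 3) = 1 − P(N ≤ 2) ≈ 0.9285.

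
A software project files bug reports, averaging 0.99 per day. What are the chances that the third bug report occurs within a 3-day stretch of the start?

Over the interval, μ = 0.99 × 3 = 2.97 (a 3-day stretch = 3 days).
The third arrival falls in the interval iff at least 3 events occur there: P(S_3 ≤ t) = P(N ≥ 3) = 1 − P(N ≤ 2) ≈ 0.5701.

0.5701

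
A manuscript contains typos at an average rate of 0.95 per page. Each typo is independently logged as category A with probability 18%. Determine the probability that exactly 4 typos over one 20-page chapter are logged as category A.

0.1865

Thinning: the typos that are logged as category A themselves form a Poisson process with rate 0.18 × 0.95 = 0.171 per page.
Over the interval, μ = 0.171 × 20 = 3.42 (a 20-page chapter = 20 pages).
P(N = 4) = e^(−3.42) · 3.42^4/4! ≈ 0.1865.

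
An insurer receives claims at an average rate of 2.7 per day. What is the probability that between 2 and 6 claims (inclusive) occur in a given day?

With mean μ = 2.7 per day,
P(2 ≤ N ≤ 6) = Σ_{j=2}^{6} e^(−2.7) · 2.7^j/j! ≈ 0.7308.

0.7308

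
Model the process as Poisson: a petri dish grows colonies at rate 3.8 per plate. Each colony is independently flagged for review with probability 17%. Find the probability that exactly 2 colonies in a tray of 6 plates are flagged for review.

Thinning: the colonies that are flagged for review themselves form a Poisson process with rate 0.17 × 3.8 = 0.646 per plate.
Over the interval, μ = 0.646 × 6 = 3.876 (a tray of 6 plates = 6 plates).
P(N = 2) = e^(−3.876) · 3.876^2/2! ≈ 0.1557.

0.1557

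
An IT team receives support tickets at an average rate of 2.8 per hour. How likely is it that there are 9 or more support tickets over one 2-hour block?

Over the interval, μ = 2.8 × 2 = 5.6 (a 2-hour block = 2 hours).
P(N ≥ 9) = 1 − P(N ≤ 8) = 1 − Σ_{j=0}^{8} e^(−μ) μ^j/j! ≈ 0.1143.

0.1143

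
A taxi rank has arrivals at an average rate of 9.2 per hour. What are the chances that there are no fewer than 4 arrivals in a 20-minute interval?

Over the interval, μ = 9.2 × 1/3 ≈ 3.06667 (a 20-minute interval = 1/3 hours).
P(N ≥ 4) = 1 − P(N ≤ 3) = 1 − Σ_{j=0}^{3} e^(−μ) μ^j/j! ≈ 0.3677.

0.3677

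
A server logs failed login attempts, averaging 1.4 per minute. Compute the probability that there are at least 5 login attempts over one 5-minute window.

Over the interval, μ = 1.4 × 5 = 7 (a 5-minute window = 5 minutes).
P(N ≥ 5) = 1 − P(N ≤ 4) = 1 − Σ_{j=0}^{4} e^(−μ) μ^j/j! ≈ 0.8270.

0.8270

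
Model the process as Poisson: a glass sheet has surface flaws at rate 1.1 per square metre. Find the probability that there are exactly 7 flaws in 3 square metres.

Over the interval, μ = 1.1 × 3 = 3.3 (3 square metres).
P(N = 7) = e^(−μ) μ^7/7! = e^(−3.3) · 3.3^7/5040 ≈ 0.0312.

0.0312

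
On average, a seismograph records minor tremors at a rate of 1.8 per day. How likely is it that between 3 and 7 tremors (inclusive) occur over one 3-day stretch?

Over the interval, μ = 1.8 × 3 = 5.4 (a 3-day stretch = 3 days).
P(3 ≤ N ≤ 7) = Σ_{j=3}^{7} e^(−5.4) · 5.4^j/j! ≈ 0.7269.

0.7269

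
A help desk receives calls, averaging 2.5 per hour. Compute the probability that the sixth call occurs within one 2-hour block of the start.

Over the interval, μ = 2.5 × 2 = 5 (a 2-hour block = 2 hours).
The sixth arrival falls in the interval iff at least 6 events occur there: P(S_6 ≤ t) = P(N ≥ 6) = 1 − P(N ≤ 5) ≈ 0.3840.

0.3840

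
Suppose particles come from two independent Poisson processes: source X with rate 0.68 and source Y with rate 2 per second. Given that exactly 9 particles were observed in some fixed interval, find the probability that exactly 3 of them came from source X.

Given the total, each event is independently from source X with probability p = λ_X/(λ_X+λ_Y) = 0.68/2.68 ≈ 0.2537.
So K ~ Binomial(9, 0.68/2.68): P(K = 3) = C(9,3) · (0.68/2.68)^3 · (2/2.68)^6 ≈ 0.2370.

0.2370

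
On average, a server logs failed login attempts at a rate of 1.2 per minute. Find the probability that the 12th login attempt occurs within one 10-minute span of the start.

Over the interval, μ = 1.2 × 10 = 12 (a 10-minute span = 10 minutes).
The 12th arrival falls in the interval iff at least 12 events occur there: P(S_12 ≤ t) = P(N ≥ 12) = 1 − P(N ≤ 11) ≈ 0.5384.

0.5384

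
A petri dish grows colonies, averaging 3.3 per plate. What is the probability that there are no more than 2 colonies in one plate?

With mean μ = 3.3 per plate,
P(N ≤ 2) = Σ_{j=0}^{2} e^(−μ) μ^j/j! ≈ 0.3594.

0.3594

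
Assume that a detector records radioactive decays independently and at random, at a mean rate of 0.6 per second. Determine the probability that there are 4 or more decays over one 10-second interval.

0.8488

Over the interval, μ = 0.6 × 10 = 6 (a 10-second interval = 10 seconds).
P(N ≥ 4) = 1 − P(N ≤ 3) = 1 − Σ_{j=0}^{3} e^(−μ) μ^j/j! ≈ 0.8488.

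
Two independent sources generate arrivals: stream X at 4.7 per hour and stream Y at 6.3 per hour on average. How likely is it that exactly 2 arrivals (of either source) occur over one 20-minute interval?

0.1718

Independent Poisson processes superpose: combined rate λ = 4.7 + 6.3 = 11 per hour.
Over the interval, μ = 11 × 1/3 ≈ 3.66667 (a 20-minute interval = 1/3 hours).
P(N = 2) = e^(−3.66667) · 3.66667^2/2! ≈ 0.1718.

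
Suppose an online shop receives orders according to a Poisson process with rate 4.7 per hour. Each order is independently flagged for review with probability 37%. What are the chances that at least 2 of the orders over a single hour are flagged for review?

0.5188

Thinning: the orders that are flagged for review themselves form a Poisson process with rate 0.37 × 4.7 = 1.739 per hour.
So μ = 1.739.
P(N ≥ 2) = 1 − P(N ≤ 1) ≈ 0.5188.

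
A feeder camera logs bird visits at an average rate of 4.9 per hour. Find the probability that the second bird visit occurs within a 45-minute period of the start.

Over the interval, μ = 4.9 × 0.75 = 3.675 (a 45-minute period = 0.75 hours).
The second arrival falls in the interval iff at least 2 events occur there: P(S_2 ≤ t) = P(N ≥ 2) = 1 − P(N ≤ 1) ≈ 0.8815.

0.8815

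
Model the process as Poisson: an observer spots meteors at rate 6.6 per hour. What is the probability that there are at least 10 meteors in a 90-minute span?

Over the interval, μ = 6.6 × 1.5 = 9.9 (a 90-minute span = 1.5 hours).
P(N ≥ 10) = 1 − P(N ≤ 9) = 1 − Σ_{j=0}^{9} e^(−μ) μ^j/j! ≈ 0.5295.

0.5295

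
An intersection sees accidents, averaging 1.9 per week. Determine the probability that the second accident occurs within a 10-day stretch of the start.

0.7539

Over the interval, μ = 1.9 × 10/7 ≈ 2.71429 (a 10-day stretch = 10/7 weeks).
The second arrival falls in the interval iff at least 2 events occur there: P(S_2 ≤ t) = P(N ≥ 2) = 1 − P(N ≤ 1) ≈ 0.7539.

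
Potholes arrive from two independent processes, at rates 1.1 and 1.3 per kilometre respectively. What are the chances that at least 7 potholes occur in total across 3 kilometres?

Independent Poisson processes superpose: combined rate λ = 1.1 + 1.3 = 2.4 per kilometre.
Over the interval, μ = 2.4 × 3 = 7.2 (3 kilometres).
P(N ≥ 7) = 1 − P(N ≤ 6) ≈ 0.5796.

0.5796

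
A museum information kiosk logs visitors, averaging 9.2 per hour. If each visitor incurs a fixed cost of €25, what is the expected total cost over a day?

€5520

E[N] = 9.2 × 24 = 220.8 (a day = 24 hours); E[cost] = 220.8 × €25 = €5520.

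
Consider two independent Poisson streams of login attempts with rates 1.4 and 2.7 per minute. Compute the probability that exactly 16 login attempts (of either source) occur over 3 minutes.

0.0597

Independent Poisson processes superpose: combined rate λ = 1.4 + 2.7 = 4.1 per minute.
Over the interval, μ = 4.1 × 3 = 12.3 (3 minutes).
P(N = 16) = e^(−12.3) · 12.3^16/16! ≈ 0.0597.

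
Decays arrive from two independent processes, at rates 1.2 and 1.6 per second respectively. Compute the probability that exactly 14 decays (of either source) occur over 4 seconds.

Independent Poisson processes superpose: combined rate λ = 1.2 + 1.6 = 2.8 per second.
Over the interval, μ = 2.8 × 4 = 11.2 (4 seconds).
P(N = 14) = e^(−11.2) · 11.2^14/14! ≈ 0.0767.

0.0767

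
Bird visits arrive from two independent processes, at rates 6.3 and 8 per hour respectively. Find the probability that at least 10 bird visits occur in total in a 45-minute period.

Independent Poisson processes superpose: combined rate λ = 6.3 + 8 = 14.3 per hour.
Over the interval, μ = 14.3 × 0.75 = 10.725 (a 45-minute period = 0.75 hours).
P(N ≥ 10) = 1 − P(N ≤ 9) ≈ 0.6289.

0.6289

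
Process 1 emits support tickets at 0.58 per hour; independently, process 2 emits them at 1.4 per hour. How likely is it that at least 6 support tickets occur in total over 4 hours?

0.8013

Independent Poisson processes superpose: combined rate λ = 0.58 + 1.4 = 1.98 per hour.
Over the interval, μ = 1.98 × 4 = 7.92 (4 hours).
P(N ≥ 6) = 1 − P(N ≤ 5) ≈ 0.8013.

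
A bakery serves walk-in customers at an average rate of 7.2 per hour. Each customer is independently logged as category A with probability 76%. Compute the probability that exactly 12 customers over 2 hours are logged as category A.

0.1089

Thinning: the customers that are logged as category A themselves form a Poisson process with rate 0.76 × 7.2 = 5.472 per hour.
Over the interval, μ = 5.472 × 2 = 10.944 (2 hours).
P(N = 12) = e^(−10.944) · 10.944^12/12! ≈ 0.1089.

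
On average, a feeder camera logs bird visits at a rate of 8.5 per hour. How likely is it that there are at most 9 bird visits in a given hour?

0.6530

With mean μ = 8.5 per hour,
P(N ≤ 9) = Σ_{j=0}^{9} e^(−μ) μ^j/j! ≈ 0.6530.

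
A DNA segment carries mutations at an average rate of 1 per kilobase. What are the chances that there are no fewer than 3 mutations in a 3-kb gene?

0.5768

Over the interval, μ = 1 × 3 = 3 (a 3-kb gene = 3 kilobases).
P(N ≥ 3) = 1 − P(N ≤ 2) = 1 − Σ_{j=0}^{2} e^(−μ) μ^j/j! ≈ 0.5768.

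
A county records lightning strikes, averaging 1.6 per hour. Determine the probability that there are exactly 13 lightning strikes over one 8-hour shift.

0.1098

Over the interval, μ = 1.6 × 8 = 12.8 (an 8-hour shift = 8 hours).
P(N = 13) = e^(−μ) μ^13/13! = e^(−12.8) · 12.8^13/6227020800 ≈ 0.1098.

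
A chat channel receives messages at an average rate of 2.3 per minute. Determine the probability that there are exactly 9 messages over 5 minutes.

0.0982

Over the interval, μ = 2.3 × 5 = 11.5 (5 minutes).
P(N = 9) = e^(−μ) μ^9/9! = e^(−11.5) · 11.5^9/362880 ≈ 0.0982.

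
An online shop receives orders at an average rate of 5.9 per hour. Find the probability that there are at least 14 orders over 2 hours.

Over the interval, μ = 5.9 × 2 = 11.8 (2 hours).
P(N ≥ 14) = 1 − P(N ≤ 13) = 1 − Σ_{j=0}^{13} e^(−μ) μ^j/j! ≈ 0.2975.

0.2975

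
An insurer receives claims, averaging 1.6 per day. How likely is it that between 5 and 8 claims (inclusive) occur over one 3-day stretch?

Over the interval, μ = 1.6 × 3 = 4.8 (a 3-day stretch = 3 days).
P(5 ≤ N ≤ 8) = Σ_{j=5}^{8} e^(−4.8) · 4.8^j/j! ≈ 0.4679.

0.4679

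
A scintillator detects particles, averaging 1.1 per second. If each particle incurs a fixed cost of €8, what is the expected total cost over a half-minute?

€264

E[N] = 1.1 × 30 = 33 (a half-minute = 30 seconds); E[cost] = 33 × €8 = €264.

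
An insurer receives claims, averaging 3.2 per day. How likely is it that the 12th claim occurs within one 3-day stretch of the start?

0.2588

Over the interval, μ = 3.2 × 3 = 9.6 (a 3-day stretch = 3 days).
The 12th arrival falls in the interval iff at least 12 events occur there: P(S_12 ≤ t) = P(N ≥ 12) = 1 − P(N ≤ 11) ≈ 0.2588.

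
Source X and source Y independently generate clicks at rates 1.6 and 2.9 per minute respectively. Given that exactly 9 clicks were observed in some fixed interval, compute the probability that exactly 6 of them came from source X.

0.0454

Given the total, each event is independently from source X with probability p = λ_X/(λ_X+λ_Y) = 1.6/4.5 ≈ 0.3556.
So K ~ Binomial(9, 1.6/4.5): P(K = 6) = C(9,6) · (1.6/4.5)^6 · (2.9/4.5)^3 ≈ 0.0454.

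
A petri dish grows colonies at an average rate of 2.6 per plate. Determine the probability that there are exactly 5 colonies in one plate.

With mean μ = 2.6 per plate,
P(N = 5) = e^(−μ) μ^5/5! = e^(−2.6) · 2.6^5/120 ≈ 0.0735.

0.0735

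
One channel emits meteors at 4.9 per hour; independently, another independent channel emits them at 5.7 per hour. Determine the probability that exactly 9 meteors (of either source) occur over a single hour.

Independent Poisson processes superpose: combined rate λ = 4.9 + 5.7 = 10.6 per hour.
So μ = 10.6.
P(N = 9) = e^(−10.6) · 10.6^9/9! ≈ 0.1160.

0.1160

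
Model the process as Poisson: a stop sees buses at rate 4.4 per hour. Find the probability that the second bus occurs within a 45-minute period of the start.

Over the interval, μ = 4.4 × 0.75 = 3.3 (a 45-minute period = 0.75 hours).
The second arrival falls in the interval iff at least 2 events occur there: P(S_2 ≤ t) = P(N ≥ 2) = 1 − P(N ≤ 1) ≈ 0.8414.

0.8414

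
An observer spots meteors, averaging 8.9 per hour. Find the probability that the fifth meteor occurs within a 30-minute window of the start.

0.4584

Over the interval, μ = 8.9 × 0.5 = 4.45 (a 30-minute window = 0.5 hours).
The fifth arrival falls in the interval iff at least 5 events occur there: P(S_5 ≤ t) = P(N ≥ 5) = 1 − P(N ≤ 4) ≈ 0.4584.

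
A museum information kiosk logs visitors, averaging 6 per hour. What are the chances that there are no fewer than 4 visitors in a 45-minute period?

0.6577

Over the interval, μ = 6 × 0.75 = 4.5 (a 45-minute period = 0.75 hours).
P(N ≥ 4) = 1 − P(N ≤ 3) = 1 − Σ_{j=0}^{3} e^(−μ) μ^j/j! ≈ 0.6577.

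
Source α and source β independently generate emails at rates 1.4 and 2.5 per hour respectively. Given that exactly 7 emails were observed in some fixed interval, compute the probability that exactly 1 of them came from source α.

0.1743

Given the total, each event is independently from source α with probability p = λ_α/(λ_α+λ_β) = 1.4/3.9 ≈ 0.3590.
So K ~ Binomial(7, 1.4/3.9): P(K = 1) = C(7,1) · (1.4/3.9)^1 · (2.5/3.9)^6 ≈ 0.1743.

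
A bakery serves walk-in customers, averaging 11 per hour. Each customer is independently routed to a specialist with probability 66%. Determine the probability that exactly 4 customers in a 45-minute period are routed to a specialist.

Thinning: the customers that are routed to a specialist themselves form a Poisson process with rate 0.66 × 11 = 7.26 per hour.
Over the interval, μ = 7.26 × 0.75 = 5.445 (a 45-minute period = 0.75 hours).
P(N = 4) = e^(−5.445) · 5.445^4/4! ≈ 0.1581.

0.1581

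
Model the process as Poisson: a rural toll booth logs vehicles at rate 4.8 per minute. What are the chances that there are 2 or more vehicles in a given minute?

0.9523

With mean μ = 4.8 per minute,
P(N ≥ 2) = 1 − P(N ≤ 1) = 1 − Σ_{j=0}^{1} e^(−μ) μ^j/j! ≈ 0.9523.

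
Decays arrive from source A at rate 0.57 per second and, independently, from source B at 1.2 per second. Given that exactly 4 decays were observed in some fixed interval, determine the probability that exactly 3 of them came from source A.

0.0906

Given the total, each event is independently from source A with probability p = λ_A/(λ_A+λ_B) = 0.57/1.77 ≈ 0.3220.
So K ~ Binomial(4, 0.57/1.77): P(K = 3) = C(4,3) · (0.57/1.77)^3 · (1.2/1.77)^1 ≈ 0.0906.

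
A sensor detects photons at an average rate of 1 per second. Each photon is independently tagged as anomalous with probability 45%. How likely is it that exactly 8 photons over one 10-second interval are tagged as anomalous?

Thinning: the photons that are tagged as anomalous themselves form a Poisson process with rate 0.45 × 1 = 0.45 per second.
Over the interval, μ = 0.45 × 10 = 4.5 (a 10-second interval = 10 seconds).
P(N = 8) = e^(−4.5) · 4.5^8/8! ≈ 0.0463.

0.0463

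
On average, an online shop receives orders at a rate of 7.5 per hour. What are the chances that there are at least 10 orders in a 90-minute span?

0.6860

Over the interval, μ = 7.5 × 1.5 = 11.25 (a 90-minute span = 1.5 hours).
P(N ≥ 10) = 1 − P(N ≤ 9) = 1 − Σ_{j=0}^{9} e^(−μ) μ^j/j! ≈ 0.6860.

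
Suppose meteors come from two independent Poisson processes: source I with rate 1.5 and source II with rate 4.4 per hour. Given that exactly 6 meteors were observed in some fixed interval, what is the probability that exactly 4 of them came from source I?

0.0349

Given the total, each event is independently from source I with probability p = λ_I/(λ_I+λ_II) = 1.5/5.9 ≈ 0.2542.
So K ~ Binomial(6, 1.5/5.9): P(K = 4) = C(6,4) · (1.5/5.9)^4 · (4.4/5.9)^2 ≈ 0.0349.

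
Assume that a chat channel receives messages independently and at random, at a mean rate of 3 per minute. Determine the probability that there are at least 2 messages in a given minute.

0.8009

With mean μ = 3 per minute,
P(N ≥ 2) = 1 − P(N ≤ 1) = 1 − Σ_{j=0}^{1} e^(−μ) μ^j/j! ≈ 0.8009.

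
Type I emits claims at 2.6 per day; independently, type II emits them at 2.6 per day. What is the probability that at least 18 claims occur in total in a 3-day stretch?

0.3038

Independent Poisson processes superpose: combined rate λ = 2.6 + 2.6 = 5.2 per day.
Over the interval, μ = 5.2 × 3 = 15.6 (a 3-day stretch = 3 days).
P(N ≥ 18) = 1 − P(N ≤ 17) ≈ 0.3038.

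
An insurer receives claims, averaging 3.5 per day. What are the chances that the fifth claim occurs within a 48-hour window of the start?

Over the interval, μ = 3.5 × 2 = 7 (a 48-hour window = 2 days).
The fifth arrival falls in the interval iff at least 5 events occur there: P(S_5 ≤ t) = P(N ≥ 5) = 1 − P(N ≤ 4) ≈ 0.8270.

0.8270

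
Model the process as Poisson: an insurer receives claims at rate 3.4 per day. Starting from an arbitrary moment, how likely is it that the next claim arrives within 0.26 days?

Inter-arrival times are exponential with rate λ = 3.4 per day.
P(T ≤ 0.26) = 1 − e^(−λt) = 1 − e^(−3.4 × 0.26) = 1 − e^(−0.884) ≈ 0.5869.

0.5869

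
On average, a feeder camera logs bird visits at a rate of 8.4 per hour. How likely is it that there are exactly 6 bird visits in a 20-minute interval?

0.0407

Over the interval, μ = 8.4 × 1/3 = 2.8 (a 20-minute interval = 1/3 hours).
P(N = 6) = e^(−μ) μ^6/6! = e^(−2.8) · 2.8^6/720 ≈ 0.0407.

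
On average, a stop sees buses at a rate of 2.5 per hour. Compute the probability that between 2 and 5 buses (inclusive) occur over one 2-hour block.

Over the interval, μ = 2.5 × 2 = 5 (a 2-hour block = 2 hours).
P(2 ≤ N ≤ 5) = Σ_{j=2}^{5} e^(−5) · 5^j/j! ≈ 0.5755.

0.5755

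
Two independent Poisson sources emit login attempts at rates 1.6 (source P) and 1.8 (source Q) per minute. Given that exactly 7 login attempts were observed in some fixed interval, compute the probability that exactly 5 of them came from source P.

0.1358

Given the total, each event is independently from source P with probability p = λ_P/(λ_P+λ_Q) = 1.6/3.4 ≈ 0.4706.
So K ~ Binomial(7, 1.6/3.4): P(K = 5) = C(7,5) · (1.6/3.4)^5 · (1.8/3.4)^2 ≈ 0.1358.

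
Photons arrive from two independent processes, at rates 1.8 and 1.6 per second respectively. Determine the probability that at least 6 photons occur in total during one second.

0.1295

Independent Poisson processes superpose: combined rate λ = 1.8 + 1.6 = 3.4 per second.
So μ = 3.4.
P(N ≥ 6) = 1 − P(N ≤ 5) ≈ 0.1295.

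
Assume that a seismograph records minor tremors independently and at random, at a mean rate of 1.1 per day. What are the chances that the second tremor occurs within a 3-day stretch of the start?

0.8414

Over the interval, μ = 1.1 × 3 = 3.3 (a 3-day stretch = 3 days).
The second arrival falls in the interval iff at least 2 events occur there: P(S_2 ≤ t) = P(N ≥ 2) = 1 − P(N ≤ 1) ≈ 0.8414.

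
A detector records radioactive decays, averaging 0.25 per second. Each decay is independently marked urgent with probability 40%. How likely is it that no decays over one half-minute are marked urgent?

0.0498

Thinning: the decays that are marked urgent themselves form a Poisson process with rate 0.4 × 0.25 = 0.1 per second.
Over the interval, μ = 0.1 × 30 = 3 (a half-minute = 30 seconds).
P(N = 0) = e^(−3) · 3^0/0! ≈ 0.0498.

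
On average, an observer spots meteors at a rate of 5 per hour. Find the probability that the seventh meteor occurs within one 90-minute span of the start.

0.6218

Over the interval, μ = 5 × 1.5 = 7.5 (a 90-minute span = 1.5 hours).
The seventh arrival falls in the interval iff at least 7 events occur there: P(S_7 ≤ t) = P(N ≥ 7) = 1 − P(N ≤ 6) ≈ 0.6218.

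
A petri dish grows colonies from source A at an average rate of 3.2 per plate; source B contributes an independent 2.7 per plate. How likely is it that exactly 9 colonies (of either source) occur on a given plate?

0.0654

Independent Poisson processes superpose: combined rate λ = 3.2 + 2.7 = 5.9 per plate.
So μ = 5.9.
P(N = 9) = e^(−5.9) · 5.9^9/9! ≈ 0.0654.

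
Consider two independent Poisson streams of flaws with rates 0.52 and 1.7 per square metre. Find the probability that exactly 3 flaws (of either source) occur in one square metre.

Independent Poisson processes superpose: combined rate λ = 0.52 + 1.7 = 2.22 per square metre.
So μ = 2.22.
P(N = 3) = e^(−2.22) · 2.22^3/3! ≈ 0.1980.

0.1980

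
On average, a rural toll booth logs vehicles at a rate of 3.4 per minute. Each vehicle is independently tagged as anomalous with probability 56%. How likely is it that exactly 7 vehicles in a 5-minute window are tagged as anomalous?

Thinning: the vehicles that are tagged as anomalous themselves form a Poisson process with rate 0.56 × 3.4 = 1.904 per minute.
Over the interval, μ = 1.904 × 5 = 9.52 (a 5-minute window = 5 minutes).
P(N = 7) = e^(−9.52) · 9.52^7/7! ≈ 0.1032.

0.1032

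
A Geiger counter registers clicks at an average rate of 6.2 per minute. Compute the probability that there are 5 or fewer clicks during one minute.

0.4141

With mean μ = 6.2 per minute,
P(N ≤ 5) = Σ_{j=0}^{5} e^(−μ) μ^j/j! ≈ 0.4141.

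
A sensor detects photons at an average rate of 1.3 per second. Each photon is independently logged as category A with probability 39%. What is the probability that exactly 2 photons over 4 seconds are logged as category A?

Thinning: the photons that are logged as category A themselves form a Poisson process with rate 0.39 × 1.3 = 0.507 per second.
Over the interval, μ = 0.507 × 4 = 2.028 (4 seconds).
P(N = 2) = e^(−2.028) · 2.028^2/2! ≈ 0.2706.

0.2706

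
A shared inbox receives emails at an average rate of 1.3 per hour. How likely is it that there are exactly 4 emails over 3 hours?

0.1951

Over the interval, μ = 1.3 × 3 = 3.9 (3 hours).
P(N = 4) = e^(−μ) μ^4/4! = e^(−3.9) · 3.9^4/24 ≈ 0.1951.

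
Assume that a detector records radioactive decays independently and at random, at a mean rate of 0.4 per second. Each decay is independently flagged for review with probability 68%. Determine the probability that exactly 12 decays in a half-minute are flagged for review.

0.0520

Thinning: the decays that are flagged for review themselves form a Poisson process with rate 0.68 × 0.4 = 0.272 per second.
Over the interval, μ = 0.272 × 30 = 8.16 (a half-minute = 30 seconds).
P(N = 12) = e^(−8.16) · 8.16^12/12! ≈ 0.0520.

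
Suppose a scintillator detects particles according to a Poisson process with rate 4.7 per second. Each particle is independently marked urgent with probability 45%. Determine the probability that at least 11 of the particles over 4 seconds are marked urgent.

0.2322

Thinning: the particles that are marked urgent themselves form a Poisson process with rate 0.45 × 4.7 = 2.115 per second.
Over the interval, μ = 2.115 × 4 = 8.46 (4 seconds).
P(N ≥ 11) = 1 − P(N ≤ 10) ≈ 0.2322.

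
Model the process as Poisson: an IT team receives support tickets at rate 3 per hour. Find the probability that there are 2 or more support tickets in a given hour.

With mean μ = 3 per hour,
P(N ≥ 2) = 1 − P(N ≤ 1) = 1 − Σ_{j=0}^{1} e^(−μ) μ^j/j! ≈ 0.8009.

0.8009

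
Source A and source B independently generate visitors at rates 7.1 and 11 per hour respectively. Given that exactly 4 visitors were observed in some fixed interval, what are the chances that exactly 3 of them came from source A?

0.1467

Given the total, each event is independently from source A with probability p = λ_A/(λ_A+λ_B) = 7.1/18.1 ≈ 0.3923.
So K ~ Binomial(4, 7.1/18.1): P(K = 3) = C(4,3) · (7.1/18.1)^3 · (11/18.1)^1 ≈ 0.1467.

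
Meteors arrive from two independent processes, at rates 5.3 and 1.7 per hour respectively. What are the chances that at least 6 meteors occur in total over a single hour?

Independent Poisson processes superpose: combined rate λ = 5.3 + 1.7 = 7 per hour.
So μ = 7.
P(N ≥ 6) = 1 − P(N ≤ 5) ≈ 0.6993.

0.6993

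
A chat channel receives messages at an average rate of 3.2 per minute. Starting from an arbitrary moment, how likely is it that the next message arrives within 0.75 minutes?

Inter-arrival times are exponential with rate λ = 3.2 per minute.
P(T ≤ 0.75) = 1 − e^(−λt) = 1 − e^(−3.2 × 0.75) = 1 − e^(−2.4) ≈ 0.9093.

0.9093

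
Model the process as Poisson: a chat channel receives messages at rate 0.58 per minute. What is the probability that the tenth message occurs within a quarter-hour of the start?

Over the interval, μ = 0.58 × 15 = 8.7 (a quarter-hour = 15 minutes).
The tenth arrival falls in the interval iff at least 10 events occur there: P(S_10 ≤ t) = P(N ≥ 10) = 1 − P(N ≤ 9) ≈ 0.3731.

0.3731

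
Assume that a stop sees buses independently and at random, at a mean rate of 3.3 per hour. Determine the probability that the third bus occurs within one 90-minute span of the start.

0.8711

Over the interval, μ = 3.3 × 1.5 = 4.95 (a 90-minute span = 1.5 hours).
The third arrival falls in the interval iff at least 3 events occur there: P(S_3 ≤ t) = P(N ≥ 3) = 1 − P(N ≤ 2) ≈ 0.8711.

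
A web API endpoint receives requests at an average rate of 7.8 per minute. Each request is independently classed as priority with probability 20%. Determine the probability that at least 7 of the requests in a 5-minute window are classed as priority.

0.6616

Thinning: the requests that are classed as priority themselves form a Poisson process with rate 0.2 × 7.8 = 1.56 per minute.
Over the interval, μ = 1.56 × 5 = 7.8 (a 5-minute window = 5 minutes).
P(N ≥ 7) = 1 − P(N ≤ 6) ≈ 0.6616.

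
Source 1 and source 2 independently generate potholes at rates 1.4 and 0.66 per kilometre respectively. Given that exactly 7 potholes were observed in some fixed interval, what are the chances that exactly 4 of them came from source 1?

Given the total, each event is independently from source 1 with probability p = λ_1/(λ_1+λ_2) = 1.4/2.06 ≈ 0.6796.
So K ~ Binomial(7, 1.4/2.06): P(K = 4) = C(7,4) · (1.4/2.06)^4 · (0.66/2.06)^3 ≈ 0.2456.

0.2456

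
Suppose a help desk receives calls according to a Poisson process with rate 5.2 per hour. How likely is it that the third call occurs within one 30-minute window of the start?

0.4816

Over the interval, μ = 5.2 × 0.5 = 2.6 (a 30-minute window = 0.5 hours).
The third arrival falls in the interval iff at least 3 events occur there: P(S_3 ≤ t) = P(N ≥ 3) = 1 − P(N ≤ 2) ≈ 0.4816.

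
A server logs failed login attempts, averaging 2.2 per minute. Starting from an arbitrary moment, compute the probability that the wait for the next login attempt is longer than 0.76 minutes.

The wait for the next event is exponential with rate λ = 2.2 per minute.
P(T > 0.76) = e^(−λt) = e^(−2.2 × 0.76) = e^(−1.672) ≈ 0.1879.

0.1879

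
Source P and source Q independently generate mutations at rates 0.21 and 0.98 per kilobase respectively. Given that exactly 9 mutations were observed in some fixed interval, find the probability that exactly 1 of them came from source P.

0.3360

Given the total, each event is independently from source P with probability p = λ_P/(λ_P+λ_Q) = 0.21/1.19 ≈ 0.1765.
So K ~ Binomial(9, 0.21/1.19): P(K = 1) = C(9,1) · (0.21/1.19)^1 · (0.98/1.19)^8 ≈ 0.3360.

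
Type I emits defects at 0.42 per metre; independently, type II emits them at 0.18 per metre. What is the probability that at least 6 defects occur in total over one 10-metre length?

0.5543

Independent Poisson processes superpose: combined rate λ = 0.42 + 0.18 = 0.6 per metre.
Over the interval, μ = 0.6 × 10 = 6 (a 10-metre length = 10 metres).
P(N ≥ 6) = 1 − P(N ≤ 5) ≈ 0.5543.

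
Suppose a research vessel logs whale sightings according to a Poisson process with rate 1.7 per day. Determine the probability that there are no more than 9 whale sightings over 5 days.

0.6530

Over the interval, μ = 1.7 × 5 = 8.5 (5 days).
P(N ≤ 9) = Σ_{j=0}^{9} e^(−μ) μ^j/j! ≈ 0.6530.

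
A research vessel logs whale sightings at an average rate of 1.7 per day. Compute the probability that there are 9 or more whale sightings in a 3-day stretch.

Over the interval, μ = 1.7 × 3 = 5.1 (a 3-day stretch = 3 days).
P(N ≥ 9) = 1 − P(N ≤ 8) = 1 − Σ_{j=0}^{8} e^(−μ) μ^j/j! ≈ 0.0748.

0.0748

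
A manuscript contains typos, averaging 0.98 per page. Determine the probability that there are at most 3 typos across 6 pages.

Over the interval, μ = 0.98 × 6 = 5.88 (6 pages).
P(N ≤ 3) = Σ_{j=0}^{3} e^(−μ) μ^j/j! ≈ 0.1622.

0.1622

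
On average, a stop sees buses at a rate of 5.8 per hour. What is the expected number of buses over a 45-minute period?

4.35

E[N] = λt = 5.8 × 0.75 = 4.35 (a 45-minute period = 0.75 hours).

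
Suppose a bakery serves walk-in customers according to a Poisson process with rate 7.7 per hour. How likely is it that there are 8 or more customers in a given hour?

With mean μ = 7.7 per hour,
P(N ≥ 8) = 1 − P(N ≤ 7) = 1 − Σ_{j=0}^{7} e^(−μ) μ^j/j! ≈ 0.5044.

0.5044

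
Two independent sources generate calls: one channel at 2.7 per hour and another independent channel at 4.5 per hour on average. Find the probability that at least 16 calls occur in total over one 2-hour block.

0.3707

Independent Poisson processes superpose: combined rate λ = 2.7 + 4.5 = 7.2 per hour.
Over the interval, μ = 7.2 × 2 = 14.4 (a 2-hour block = 2 hours).
P(N ≥ 16) = 1 − P(N ≤ 15) ≈ 0.3707.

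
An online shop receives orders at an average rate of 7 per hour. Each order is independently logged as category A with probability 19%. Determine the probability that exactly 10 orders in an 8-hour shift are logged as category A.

Thinning: the orders that are logged as category A themselves form a Poisson process with rate 0.19 × 7 = 1.33 per hour.
Over the interval, μ = 1.33 × 8 = 10.64 (an 8-hour shift = 8 hours).
P(N = 10) = e^(−10.64) · 10.64^10/10! ≈ 0.1227.

0.1227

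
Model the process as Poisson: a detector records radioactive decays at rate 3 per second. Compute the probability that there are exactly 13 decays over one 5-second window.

Over the interval, μ = 3 × 5 = 15 (a 5-second window = 5 seconds).
P(N = 13) = e^(−μ) μ^13/13! = e^(−15) · 15^13/6227020800 ≈ 0.0956.

0.0956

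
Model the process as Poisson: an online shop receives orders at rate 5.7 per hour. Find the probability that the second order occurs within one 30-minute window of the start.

Over the interval, μ = 5.7 × 0.5 = 2.85 (a 30-minute window = 0.5 hours).
The second arrival falls in the interval iff at least 2 events occur there: P(S_2 ≤ t) = P(N ≥ 2) = 1 − P(N ≤ 1) ≈ 0.7773.

0.7773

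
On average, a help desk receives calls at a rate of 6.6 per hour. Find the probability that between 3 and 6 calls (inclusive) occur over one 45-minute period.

0.6405

Over the interval, μ = 6.6 × 0.75 = 4.95 (a 45-minute period = 0.75 hours).
P(3 ≤ N ≤ 6) = Σ_{j=3}^{6} e^(−4.95) · 4.95^j/j! ≈ 0.6405.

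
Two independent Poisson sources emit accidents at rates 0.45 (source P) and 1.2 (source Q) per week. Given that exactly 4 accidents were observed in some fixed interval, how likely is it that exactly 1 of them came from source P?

Given the total, each event is independently from source P with probability p = λ_P/(λ_P+λ_Q) = 0.45/1.65 ≈ 0.2727.
So K ~ Binomial(4, 0.45/1.65): P(K = 1) = C(4,1) · (0.45/1.65)^1 · (1.2/1.65)^3 ≈ 0.4196.

0.4196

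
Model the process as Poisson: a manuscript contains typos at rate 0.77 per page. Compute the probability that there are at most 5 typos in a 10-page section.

0.2203

Over the interval, μ = 0.77 × 10 = 7.7 (a 10-page section = 10 pages).
P(N ≤ 5) = Σ_{j=0}^{5} e^(−μ) μ^j/j! ≈ 0.2203.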